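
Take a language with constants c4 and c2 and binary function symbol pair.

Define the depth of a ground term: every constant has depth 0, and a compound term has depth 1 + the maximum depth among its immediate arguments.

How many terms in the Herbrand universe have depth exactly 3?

Let N_k count ground terms of depth at most k. Each non-constant term of depth ≤ k is some function symbol applied to depth-≤(k−1) arguments, giving N_k = 2 + N_{k-1}^2.
N_0 = 2
N_1 = 2 + 2^2 = 6
N_2 = 2 + 6^2 = 38
N_3 = 2 + 38^2 = 1446
Terms of depth exactly 3: N_3 − N_2 = 1446 − 38 = 1408.

1408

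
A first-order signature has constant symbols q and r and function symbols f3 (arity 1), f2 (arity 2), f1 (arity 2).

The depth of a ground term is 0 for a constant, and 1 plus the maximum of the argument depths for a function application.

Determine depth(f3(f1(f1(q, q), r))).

depth(f1(q, q)) = 1 + max(0, 0) = 1
depth(f1(f1(q, q), r)) = 1 + max(1, 0) = 2
depth(f3(f1(f1(q, q), r))) = 1 + depth(f1(f1(q, q), r)) = 1 + 2 = 3

3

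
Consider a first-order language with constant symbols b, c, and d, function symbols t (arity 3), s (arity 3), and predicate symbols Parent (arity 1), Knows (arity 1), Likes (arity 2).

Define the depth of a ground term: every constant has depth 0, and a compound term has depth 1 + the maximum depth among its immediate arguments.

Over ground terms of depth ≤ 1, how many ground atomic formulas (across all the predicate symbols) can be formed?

First count ground terms of depth ≤ 1.
If N_k denotes the number of depth-≤k ground terms, the 3 constants give N_0 = 3, and each function symbol of arity r contributes N_{k-1}^r new terms at level k: N_k = 3 + N_{k-1}^3 + N_{k-1}^3.
N_0 = 3
N_1 = 3 + 3^3 + 3^3 = 57
So |H| = 57.
A ground atom is a predicate applied to a tuple of terms from H, so the count is the sum over predicates of |H|^arity:
  Parent: 57;  Knows: 57;  Likes: 57^2 = 3249
Total ground atoms: 57 + 57 + 3249 = 3363.

3363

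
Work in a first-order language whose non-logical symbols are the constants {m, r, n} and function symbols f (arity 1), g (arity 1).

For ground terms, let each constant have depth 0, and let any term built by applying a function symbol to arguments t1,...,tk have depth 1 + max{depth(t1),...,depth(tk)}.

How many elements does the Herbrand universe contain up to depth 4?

Count level by level. With function symbols f/1, g/1, the terms of depth ≤ k are the 3 constants together with each function applied to depth-≤(k−1) tuples, so N_k = 3 + N_{k-1} + N_{k-1}.
N_0 = 3
N_1 = 3 + 3 + 3 = 9
N_2 = 3 + 9 + 9 = 21
N_3 = 3 + 21 + 21 = 45
N_4 = 3 + 45 + 45 = 93

93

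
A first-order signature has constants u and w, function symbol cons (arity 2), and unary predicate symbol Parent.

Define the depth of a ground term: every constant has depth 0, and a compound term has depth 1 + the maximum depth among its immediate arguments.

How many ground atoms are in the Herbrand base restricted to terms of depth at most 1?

First count ground terms of depth ≤ 1.
Count level by level. With function symbols cons/2, the terms of depth ≤ k are the 2 constants together with each function applied to depth-≤(k−1) tuples, so N_k = 2 + N_{k-1}^2.
N_0 = 2
N_1 = 2 + 2^2 = 6
So |H| = 6.
Ground atoms are formed by filling each argument slot of a predicate with a term from H, so an r-ary predicate gives |H|^r atoms:
  Parent: 6
Total ground atoms: 6.

6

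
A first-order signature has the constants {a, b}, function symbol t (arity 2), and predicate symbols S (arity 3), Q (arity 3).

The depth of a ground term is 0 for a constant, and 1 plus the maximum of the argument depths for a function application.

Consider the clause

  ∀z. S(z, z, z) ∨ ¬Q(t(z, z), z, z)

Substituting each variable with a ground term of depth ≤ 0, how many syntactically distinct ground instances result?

Ground terms of depth ≤ 0:
  Let N_k = |{terms of depth ≤ k}|. Then N_0 = 2 and N_k = 2 + N_{k-1}^2 for k ≥ 1 (one summand per function symbol, arity giving the exponent).
  N_0 = 2
  Explicitly: a, b.
So there are 2 ground terms available for substitution.
The body mentions the single quantified variable z; since ground terms form a free algebra, no two substitutions collapse to the same formula.
Number of ground instances = 2.

2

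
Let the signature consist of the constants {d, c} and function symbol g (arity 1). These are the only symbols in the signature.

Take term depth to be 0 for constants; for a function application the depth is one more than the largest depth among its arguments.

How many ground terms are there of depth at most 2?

6

Let N_k = |{terms of depth ≤ k}|. Then N_0 = 2 and N_k = 2 + N_{k-1} for k ≥ 1 (one summand per function symbol, arity giving the exponent).
N_0 = 2
N_1 = 2 + 2 = 4
N_2 = 2 + 4 = 6
Explicitly: d, c, g(d), g(c), g(g(d)), g(g(c)).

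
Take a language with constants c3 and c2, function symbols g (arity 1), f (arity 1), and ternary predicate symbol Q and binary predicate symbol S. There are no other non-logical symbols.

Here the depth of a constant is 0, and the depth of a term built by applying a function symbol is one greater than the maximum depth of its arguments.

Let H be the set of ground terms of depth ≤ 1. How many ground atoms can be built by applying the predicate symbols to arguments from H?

252

First count ground terms of depth ≤ 1.
Write N_k for the number of ground terms of depth ≤ k. A term of depth ≤ k is either a constant or a function symbol applied to arguments of depth ≤ k−1, so N_k = 2 + N_{k-1} + N_{k-1}.
N_0 = 2
N_1 = 2 + 2 + 2 = 6
So |H| = 6.
For each predicate symbol, the number of ground atoms is |H| raised to its arity; summing:
  Q: 6^3 = 216;  S: 6^2 = 36
Total ground atoms: 216 + 36 = 252.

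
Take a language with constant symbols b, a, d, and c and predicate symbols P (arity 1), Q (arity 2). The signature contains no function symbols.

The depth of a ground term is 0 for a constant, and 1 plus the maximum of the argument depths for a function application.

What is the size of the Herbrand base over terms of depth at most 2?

First count ground terms of depth ≤ 2.
With no function symbols every ground term is a constant, so there are exactly 4 ground terms at every depth bound.
N_0 = 4
N_1 = 4
N_2 = 4
So |H| = 4.
Ground atoms are formed by filling each argument slot of a predicate with a term from H, so an r-ary predicate gives |H|^r atoms:
  P: 4;  Q: 4^2 = 16
Total ground atoms: 4 + 16 = 20.

20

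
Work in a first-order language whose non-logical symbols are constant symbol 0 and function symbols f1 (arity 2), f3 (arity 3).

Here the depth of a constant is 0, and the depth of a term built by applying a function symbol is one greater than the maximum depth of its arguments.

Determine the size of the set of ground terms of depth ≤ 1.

3

Let N_k count ground terms of depth at most k. Each non-constant term of depth ≤ k is some function symbol applied to depth-≤(k−1) arguments, giving N_k = 1 + N_{k-1}^2 + N_{k-1}^3.
N_0 = 1
N_1 = 1 + 1^2 + 1^3 = 3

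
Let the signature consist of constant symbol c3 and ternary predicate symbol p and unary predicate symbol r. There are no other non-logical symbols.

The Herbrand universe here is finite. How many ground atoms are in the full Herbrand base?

2

With no function symbols, the Herbrand universe is just the 1 constant.
Ground atoms per predicate: p: 1^3 = 1, r: 1.
Herbrand base size = 1 + 1 = 2.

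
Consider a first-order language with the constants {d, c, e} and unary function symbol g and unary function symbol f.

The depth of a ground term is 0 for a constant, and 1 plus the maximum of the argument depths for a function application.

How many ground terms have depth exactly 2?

Write N_k for the number of ground terms of depth ≤ k. A term of depth ≤ k is either a constant or a function symbol applied to arguments of depth ≤ k−1, so N_k = 3 + N_{k-1} + N_{k-1}.
N_0 = 3
N_1 = 3 + 3 + 3 = 9
N_2 = 3 + 9 + 9 = 21
Terms of depth exactly 2: N_2 − N_1 = 21 − 9 = 12.

12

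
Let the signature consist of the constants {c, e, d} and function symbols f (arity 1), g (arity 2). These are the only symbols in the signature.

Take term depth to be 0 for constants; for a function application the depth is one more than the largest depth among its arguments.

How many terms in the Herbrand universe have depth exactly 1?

Write N_k for the number of ground terms of depth ≤ k. A term of depth ≤ k is either a constant or a function symbol applied to arguments of depth ≤ k−1, so N_k = 3 + N_{k-1} + N_{k-1}^2.
N_0 = 3
N_1 = 3 + 3 + 3^2 = 15
Terms of depth exactly 1: N_1 − N_0 = 15 − 3 = 12.

12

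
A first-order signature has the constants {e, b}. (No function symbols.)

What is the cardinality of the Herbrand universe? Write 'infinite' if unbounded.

There are no function symbols, so every ground term is one of the 2 constants.
The Herbrand universe is {e, b}, which is finite with 2 elements.

2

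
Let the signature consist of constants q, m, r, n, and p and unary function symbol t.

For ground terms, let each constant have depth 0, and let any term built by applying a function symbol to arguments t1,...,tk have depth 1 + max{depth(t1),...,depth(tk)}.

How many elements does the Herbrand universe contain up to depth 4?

Let N_k = |{terms of depth ≤ k}|. Then N_0 = 5 and N_k = 5 + N_{k-1} for k ≥ 1 (one summand per function symbol, arity giving the exponent).
N_0 = 5
N_1 = 5 + 5 = 10
N_2 = 5 + 10 = 15
N_3 = 5 + 15 = 20
N_4 = 5 + 20 = 25

25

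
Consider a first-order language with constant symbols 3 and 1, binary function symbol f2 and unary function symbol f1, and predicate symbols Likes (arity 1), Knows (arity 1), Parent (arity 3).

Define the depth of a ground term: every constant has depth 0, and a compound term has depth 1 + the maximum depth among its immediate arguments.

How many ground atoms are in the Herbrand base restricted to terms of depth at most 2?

First count ground terms of depth ≤ 2.
Let N_k count ground terms of depth at most k. Each non-constant term of depth ≤ k is some function symbol applied to depth-≤(k−1) arguments, giving N_k = 2 + N_{k-1}^2 + N_{k-1}.
N_0 = 2
N_1 = 2 + 2^2 + 2 = 8
N_2 = 2 + 8^2 + 8 = 74
So |H| = 74.
For each predicate symbol, the number of ground atoms is |H| raised to its arity; summing:
  Likes: 74;  Knows: 74;  Parent: 74^3 = 405224
Total ground atoms: 74 + 74 + 405224 = 405372.

405372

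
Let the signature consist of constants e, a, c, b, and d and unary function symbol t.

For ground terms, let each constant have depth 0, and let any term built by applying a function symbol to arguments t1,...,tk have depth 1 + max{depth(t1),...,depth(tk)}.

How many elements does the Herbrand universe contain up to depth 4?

Let N_k count ground terms of depth at most k. Each non-constant term of depth ≤ k is some function symbol applied to depth-≤(k−1) arguments, giving N_k = 5 + N_{k-1}.
N_0 = 5
N_1 = 5 + 5 = 10
N_2 = 5 + 10 = 15
N_3 = 5 + 15 = 20
N_4 = 5 + 20 = 25

25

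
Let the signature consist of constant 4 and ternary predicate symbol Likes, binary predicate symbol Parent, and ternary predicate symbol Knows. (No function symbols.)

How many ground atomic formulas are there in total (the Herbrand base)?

3

With no function symbols, the Herbrand universe is just the 1 constant.
Ground atoms per predicate: Likes: 1^3 = 1, Parent: 1^2 = 1, Knows: 1^3 = 1.
Herbrand base size = 1 + 1 + 1 = 3.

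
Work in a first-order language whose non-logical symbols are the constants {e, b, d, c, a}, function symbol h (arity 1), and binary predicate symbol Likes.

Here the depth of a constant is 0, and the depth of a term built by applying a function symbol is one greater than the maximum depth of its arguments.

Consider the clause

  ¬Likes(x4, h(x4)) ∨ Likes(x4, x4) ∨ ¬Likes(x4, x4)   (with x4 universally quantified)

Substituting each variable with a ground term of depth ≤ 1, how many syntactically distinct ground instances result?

10

Ground terms of depth ≤ 1:
  Write N_k for the number of ground terms of depth ≤ k. A term of depth ≤ k is either a constant or a function symbol applied to arguments of depth ≤ k−1, so N_k = 5 + N_{k-1}.
  N_0 = 5
  N_1 = 5 + 5 = 10
  Explicitly: e, b, d, c, a, h(e), h(b), h(d), h(c), h(a).
So there are 10 ground terms available for substitution.
There is 1 variable to instantiate (x4),  occurring in at least one literal, so different choices give different ground instances.
Number of ground instances = 10.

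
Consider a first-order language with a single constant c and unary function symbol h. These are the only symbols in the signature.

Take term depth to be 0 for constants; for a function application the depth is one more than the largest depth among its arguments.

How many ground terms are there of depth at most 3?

4

Let N_k = |{terms of depth ≤ k}|. Then N_0 = 1 and N_k = 1 + N_{k-1} for k ≥ 1 (one summand per function symbol, arity giving the exponent).
N_0 = 1
N_1 = 1 + 1 = 2
N_2 = 1 + 2 = 3
N_3 = 1 + 3 = 4
Explicitly: c, h(c), h(h(c)), h(h(h(c))).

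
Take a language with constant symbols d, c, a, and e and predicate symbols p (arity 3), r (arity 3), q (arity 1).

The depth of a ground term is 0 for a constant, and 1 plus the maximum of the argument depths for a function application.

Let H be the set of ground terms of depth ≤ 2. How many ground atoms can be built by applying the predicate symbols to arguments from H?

132

First count ground terms of depth ≤ 2.
With no function symbols every ground term is a constant, so there are exactly 4 ground terms at every depth bound.
N_0 = 4
N_1 = 4
N_2 = 4
Explicitly: d, c, a, e.
So |H| = 4.
For each predicate symbol, the number of ground atoms is |H| raised to its arity; summing:
  p: 4^3 = 64;  r: 4^3 = 64;  q: 4
Total ground atoms: 64 + 64 + 4 = 132.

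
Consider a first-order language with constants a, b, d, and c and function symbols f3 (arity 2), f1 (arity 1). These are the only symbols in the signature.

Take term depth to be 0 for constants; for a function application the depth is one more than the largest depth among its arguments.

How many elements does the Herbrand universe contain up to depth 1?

24

If N_k denotes the number of depth-≤k ground terms, the 4 constants give N_0 = 4, and each function symbol of arity r contributes N_{k-1}^r new terms at level k: N_k = 4 + N_{k-1}^2 + N_{k-1}.
N_0 = 4
N_1 = 4 + 4^2 + 4 = 24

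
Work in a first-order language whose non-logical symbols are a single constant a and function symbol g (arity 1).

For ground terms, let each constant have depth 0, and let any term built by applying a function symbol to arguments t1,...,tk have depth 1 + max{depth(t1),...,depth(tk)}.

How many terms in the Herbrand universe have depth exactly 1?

If N_k denotes the number of depth-≤k ground terms, the 1 constant gives N_0 = 1, and each function symbol of arity r contributes N_{k-1}^r new terms at level k: N_k = 1 + N_{k-1}.
N_0 = 1
N_1 = 1 + 1 = 2
Terms of depth exactly 1: N_1 − N_0 = 2 − 1 = 1.

1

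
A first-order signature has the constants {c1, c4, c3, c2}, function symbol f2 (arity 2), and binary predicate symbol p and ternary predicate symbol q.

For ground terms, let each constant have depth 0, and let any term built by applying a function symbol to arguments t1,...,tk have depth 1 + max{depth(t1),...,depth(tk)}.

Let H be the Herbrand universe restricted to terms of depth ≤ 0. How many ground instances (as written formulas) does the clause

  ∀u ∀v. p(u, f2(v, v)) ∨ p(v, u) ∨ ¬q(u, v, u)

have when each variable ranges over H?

Ground terms of depth ≤ 0:
  Let N_k = |{terms of depth ≤ k}|. Then N_0 = 4 and N_k = 4 + N_{k-1}^2 for k ≥ 1 (one summand per function symbol, arity giving the exponent).
  N_0 = 4
  Explicitly: c1, c4, c3, c2.
So there are 4 ground terms available for substitution.
Each of u, v ranges independently over the available ground terms, and distinct assignments produce distinct instances.
Number of ground instances = 4^2 = 16.

16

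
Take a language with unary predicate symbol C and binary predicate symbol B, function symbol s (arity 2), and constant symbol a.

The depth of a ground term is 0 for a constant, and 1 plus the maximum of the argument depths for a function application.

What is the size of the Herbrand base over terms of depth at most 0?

First count ground terms of depth ≤ 0.
Let N_k = |{terms of depth ≤ k}|. Then N_0 = 1 and N_k = 1 + N_{k-1}^2 for k ≥ 1 (one summand per function symbol, arity giving the exponent).
N_0 = 1
So |H| = 1.
Each predicate of arity r yields |H|^r ground atoms (one per choice of an r-tuple from H):
  C: 1;  B: 1^2 = 1
Total ground atoms: 1 + 1 = 2.

2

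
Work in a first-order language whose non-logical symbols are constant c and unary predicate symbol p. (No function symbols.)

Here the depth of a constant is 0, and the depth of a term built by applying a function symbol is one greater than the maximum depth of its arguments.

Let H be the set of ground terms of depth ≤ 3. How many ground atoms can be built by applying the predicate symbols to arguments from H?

1

First count ground terms of depth ≤ 3.
With no function symbols every ground term is a constant, so there is exactly 1 ground term at every depth bound.
N_0 = 1
N_1 = 1
N_2 = 1
N_3 = 1
Explicitly: c.
So |H| = 1.
Ground atoms are formed by filling each argument slot of a predicate with a term from H, so an r-ary predicate gives |H|^r atoms:
  p: 1
Total ground atoms: 1.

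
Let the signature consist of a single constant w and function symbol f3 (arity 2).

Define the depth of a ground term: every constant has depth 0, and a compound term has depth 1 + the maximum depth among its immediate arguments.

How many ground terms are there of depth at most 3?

26

Count level by level. With function symbols f3/2, the terms of depth ≤ k are the 1 constant together with each function applied to depth-≤(k−1) tuples, so N_k = 1 + N_{k-1}^2.
N_0 = 1
N_1 = 1 + 1^2 = 2
N_2 = 1 + 2^2 = 5
N_3 = 1 + 5^2 = 26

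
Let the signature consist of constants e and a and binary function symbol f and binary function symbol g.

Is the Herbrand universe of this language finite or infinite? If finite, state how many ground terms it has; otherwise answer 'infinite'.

infinite

The signature has at least one function symbol (f, arity 2) and at least one constant (e).
Iterating f gives infinitely many distinct ground terms: e, f(e, e), f(f(e, e), f(e, e)), ...
So the Herbrand universe is infinite.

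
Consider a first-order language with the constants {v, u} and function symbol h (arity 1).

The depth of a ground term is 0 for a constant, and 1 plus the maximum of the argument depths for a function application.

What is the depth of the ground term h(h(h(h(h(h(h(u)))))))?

7

depth(h(u)) = 1 + depth(u) = 1 + 0 = 1
depth(h(h(u))) = 1 + depth(h(u)) = 1 + 1 = 2
depth(h(h(h(u)))) = 1 + depth(h(h(u))) = 1 + 2 = 3
depth(h(h(h(h(u))))) = 1 + depth(h(h(h(u)))) = 1 + 3 = 4
depth(h(h(h(h(h(u)))))) = 1 + depth(h(h(h(h(u))))) = 1 + 4 = 5
depth(h(h(h(h(h(h(u))))))) = 1 + depth(h(h(h(h(h(u)))))) = 1 + 5 = 6
depth(h(h(h(h(h(h(h(u)))))))) = 1 + depth(h(h(h(h(h(h(u))))))) = 1 + 6 = 7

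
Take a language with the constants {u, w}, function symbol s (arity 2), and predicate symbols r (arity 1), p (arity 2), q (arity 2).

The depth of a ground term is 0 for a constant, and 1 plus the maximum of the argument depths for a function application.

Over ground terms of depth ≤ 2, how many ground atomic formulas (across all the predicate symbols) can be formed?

2926

First count ground terms of depth ≤ 2.
Let N_k count ground terms of depth at most k. Each non-constant term of depth ≤ k is some function symbol applied to depth-≤(k−1) arguments, giving N_k = 2 + N_{k-1}^2.
N_0 = 2
N_1 = 2 + 2^2 = 6
N_2 = 2 + 6^2 = 38
So |H| = 38.
For each predicate symbol, the number of ground atoms is |H| raised to its arity; summing:
  r: 38;  p: 38^2 = 1444;  q: 38^2 = 1444
Total ground atoms: 38 + 1444 + 1444 = 2926.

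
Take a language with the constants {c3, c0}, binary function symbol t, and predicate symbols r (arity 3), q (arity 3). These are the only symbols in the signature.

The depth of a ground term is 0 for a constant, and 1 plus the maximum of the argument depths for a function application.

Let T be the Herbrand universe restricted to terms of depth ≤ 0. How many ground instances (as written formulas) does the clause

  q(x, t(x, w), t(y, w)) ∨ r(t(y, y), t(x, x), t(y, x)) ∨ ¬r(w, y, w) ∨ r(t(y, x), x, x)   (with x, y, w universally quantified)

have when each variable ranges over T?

Ground terms of depth ≤ 0:
  Count level by level. With function symbols t/2, the terms of depth ≤ k are the 2 constants together with each function applied to depth-≤(k−1) tuples, so N_k = 2 + N_{k-1}^2.
  N_0 = 2
  Explicitly: c3, c0.
So there are 2 ground terms available for substitution.
The body mentions every one of the 3 quantified variables; since ground terms form a free algebra, no two substitutions collapse to the same formula.
Number of ground instances = 2^3 = 8.

8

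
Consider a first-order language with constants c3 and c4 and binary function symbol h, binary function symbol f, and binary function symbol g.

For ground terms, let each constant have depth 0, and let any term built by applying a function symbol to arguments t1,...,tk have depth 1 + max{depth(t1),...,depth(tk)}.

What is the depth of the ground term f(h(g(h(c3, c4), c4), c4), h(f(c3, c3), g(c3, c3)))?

4

depth(h(c3, c4)) = 1 + max(0, 0) = 1
depth(g(h(c3, c4), c4)) = 1 + max(1, 0) = 2
depth(h(g(h(c3, c4), c4), c4)) = 1 + max(2, 0) = 3
depth(f(c3, c3)) = 1 + max(0, 0) = 1
depth(g(c3, c3)) = 1 + max(0, 0) = 1
depth(h(f(c3, c3), g(c3, c3))) = 1 + max(1, 1) = 2
depth(f(h(g(h(c3, c4), c4), c4), h(f(c3, c3), g(c3, c3)))) = 1 + max(3, 2) = 4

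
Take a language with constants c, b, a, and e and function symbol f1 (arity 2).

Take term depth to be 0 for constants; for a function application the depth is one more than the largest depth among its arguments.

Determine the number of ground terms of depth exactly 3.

162816

Let N_k = |{terms of depth ≤ k}|. Then N_0 = 4 and N_k = 4 + N_{k-1}^2 for k ≥ 1 (one summand per function symbol, arity giving the exponent).
N_0 = 4
N_1 = 4 + 4^2 = 20
N_2 = 4 + 20^2 = 404
N_3 = 4 + 404^2 = 163220
Terms of depth exactly 3: N_3 − N_2 = 163220 − 404 = 162816.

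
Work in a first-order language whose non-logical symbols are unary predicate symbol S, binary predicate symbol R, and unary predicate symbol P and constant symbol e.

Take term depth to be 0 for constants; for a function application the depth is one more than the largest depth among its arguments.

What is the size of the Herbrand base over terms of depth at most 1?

3

First count ground terms of depth ≤ 1.
With no function symbols every ground term is a constant, so there is exactly 1 ground term at every depth bound.
N_0 = 1
N_1 = 1
So |H| = 1.
Ground atoms are formed by filling each argument slot of a predicate with a term from H, so an r-ary predicate gives |H|^r atoms:
  S: 1;  R: 1^2 = 1;  P: 1
Total ground atoms: 1 + 1 + 1 = 3.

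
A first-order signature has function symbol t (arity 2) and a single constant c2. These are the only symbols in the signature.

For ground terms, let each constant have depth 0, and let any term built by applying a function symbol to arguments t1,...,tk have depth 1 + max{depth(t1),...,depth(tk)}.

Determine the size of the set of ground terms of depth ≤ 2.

5

Let N_k count ground terms of depth at most k. Each non-constant term of depth ≤ k is some function symbol applied to depth-≤(k−1) arguments, giving N_k = 1 + N_{k-1}^2.
N_0 = 1
N_1 = 1 + 1^2 = 2
N_2 = 1 + 2^2 = 5
Explicitly: c2, t(c2, c2), t(c2, t(c2, c2)), t(t(c2, c2), c2), t(t(c2, c2), t(c2, c2)).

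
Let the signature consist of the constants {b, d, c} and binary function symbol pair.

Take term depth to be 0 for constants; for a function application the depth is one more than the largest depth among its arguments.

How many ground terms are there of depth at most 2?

147

Write N_k for the number of ground terms of depth ≤ k. A term of depth ≤ k is either a constant or a function symbol applied to arguments of depth ≤ k−1, so N_k = 3 + N_{k-1}^2.
N_0 = 3
N_1 = 3 + 3^2 = 12
N_2 = 3 + 12^2 = 147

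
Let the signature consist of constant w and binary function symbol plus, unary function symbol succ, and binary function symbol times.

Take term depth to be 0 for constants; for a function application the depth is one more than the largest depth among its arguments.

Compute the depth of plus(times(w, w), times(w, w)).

depth(times(w, w)) = 1 + max(0, 0) = 1
depth(plus(times(w, w), times(w, w))) = 1 + max(1, 1) = 2

2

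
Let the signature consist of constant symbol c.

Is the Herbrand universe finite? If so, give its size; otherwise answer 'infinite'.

1

There are no function symbols, so the only ground term is the single constant.
The Herbrand universe is {c}, finite with 1 element.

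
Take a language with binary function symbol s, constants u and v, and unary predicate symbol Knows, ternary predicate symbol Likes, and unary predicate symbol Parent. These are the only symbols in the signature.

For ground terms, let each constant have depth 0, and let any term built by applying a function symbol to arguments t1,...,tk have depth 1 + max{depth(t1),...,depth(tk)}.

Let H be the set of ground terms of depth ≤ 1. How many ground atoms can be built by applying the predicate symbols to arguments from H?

First count ground terms of depth ≤ 1.
If N_k denotes the number of depth-≤k ground terms, the 2 constants give N_0 = 2, and each function symbol of arity r contributes N_{k-1}^r new terms at level k: N_k = 2 + N_{k-1}^2.
N_0 = 2
N_1 = 2 + 2^2 = 6
Explicitly: u, v, s(u, u), s(u, v), s(v, u), s(v, v).
So |H| = 6.
For each predicate symbol, the number of ground atoms is |H| raised to its arity; summing:
  Knows: 6;  Likes: 6^3 = 216;  Parent: 6
Total ground atoms: 6 + 216 + 6 = 228.

228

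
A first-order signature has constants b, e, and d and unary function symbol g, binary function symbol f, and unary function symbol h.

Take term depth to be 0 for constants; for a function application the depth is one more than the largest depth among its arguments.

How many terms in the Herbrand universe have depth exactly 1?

15

Count level by level. With function symbols g/1, f/2, h/1, the terms of depth ≤ k are the 3 constants together with each function applied to depth-≤(k−1) tuples, so N_k = 3 + N_{k-1} + N_{k-1}^2 + N_{k-1}.
N_0 = 3
N_1 = 3 + 3 + 3^2 + 3 = 18
Terms of depth exactly 1: N_1 − N_0 = 18 − 3 = 15.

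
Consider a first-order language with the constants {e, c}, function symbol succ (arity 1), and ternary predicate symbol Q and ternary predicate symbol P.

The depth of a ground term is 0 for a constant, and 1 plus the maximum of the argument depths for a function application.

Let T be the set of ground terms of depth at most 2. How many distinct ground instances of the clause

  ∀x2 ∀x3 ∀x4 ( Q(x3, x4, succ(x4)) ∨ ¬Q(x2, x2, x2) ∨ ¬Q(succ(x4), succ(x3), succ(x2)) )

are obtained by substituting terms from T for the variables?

216

Ground terms of depth ≤ 2:
  If N_k denotes the number of depth-≤k ground terms, the 2 constants give N_0 = 2, and each function symbol of arity r contributes N_{k-1}^r new terms at level k: N_k = 2 + N_{k-1}.
  N_0 = 2
  N_1 = 2 + 2 = 4
  N_2 = 2 + 4 = 6
  Explicitly: e, c, succ(e), succ(c), succ(succ(e)), succ(succ(c)).
So there are 6 ground terms available for substitution.
There are 3 variables to instantiate (x2, x3, x4), each occurring in at least one literal, so different choices give different ground instances.
Number of ground instances = 6^3 = 216.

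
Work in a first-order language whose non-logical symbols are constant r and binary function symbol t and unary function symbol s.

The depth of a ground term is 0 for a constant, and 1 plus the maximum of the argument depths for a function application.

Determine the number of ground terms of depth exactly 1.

2

Let N_k count ground terms of depth at most k. Each non-constant term of depth ≤ k is some function symbol applied to depth-≤(k−1) arguments, giving N_k = 1 + N_{k-1}^2 + N_{k-1}.
N_0 = 1
N_1 = 1 + 1^2 + 1 = 3
Terms of depth exactly 1: N_1 − N_0 = 3 − 1 = 2.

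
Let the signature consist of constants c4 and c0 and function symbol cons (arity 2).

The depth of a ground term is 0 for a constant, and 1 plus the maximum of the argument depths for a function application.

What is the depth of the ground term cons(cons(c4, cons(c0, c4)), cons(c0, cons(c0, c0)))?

depth(cons(c0, c4)) = 1 + max(0, 0) = 1
depth(cons(c4, cons(c0, c4))) = 1 + max(0, 1) = 2
depth(cons(c0, c0)) = 1 + max(0, 0) = 1
depth(cons(c0, cons(c0, c0))) = 1 + max(0, 1) = 2
depth(cons(cons(c4, cons(c0, c4)), cons(c0, cons(c0, c0)))) = 1 + max(2, 2) = 3

3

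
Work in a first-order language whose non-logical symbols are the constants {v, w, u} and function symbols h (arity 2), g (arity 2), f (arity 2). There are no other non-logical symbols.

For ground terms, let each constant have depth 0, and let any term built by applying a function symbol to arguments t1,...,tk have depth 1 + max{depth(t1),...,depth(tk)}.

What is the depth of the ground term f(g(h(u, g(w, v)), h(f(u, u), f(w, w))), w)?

4

depth(g(w, v)) = 1 + max(0, 0) = 1
depth(h(u, g(w, v))) = 1 + max(0, 1) = 2
depth(f(u, u)) = 1 + max(0, 0) = 1
depth(f(w, w)) = 1 + max(0, 0) = 1
depth(h(f(u, u), f(w, w))) = 1 + max(1, 1) = 2
depth(g(h(u, g(w, v)), h(f(u, u), f(w, w)))) = 1 + max(2, 2) = 3
depth(f(g(h(u, g(w, v)), h(f(u, u), f(w, w))), w)) = 1 + max(3, 0) = 4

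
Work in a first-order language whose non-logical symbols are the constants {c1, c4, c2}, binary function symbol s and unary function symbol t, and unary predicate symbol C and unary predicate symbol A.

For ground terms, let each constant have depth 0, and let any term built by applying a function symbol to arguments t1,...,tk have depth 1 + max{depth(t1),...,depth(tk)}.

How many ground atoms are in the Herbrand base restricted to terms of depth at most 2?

486

First count ground terms of depth ≤ 2.
Let N_k count ground terms of depth at most k. Each non-constant term of depth ≤ k is some function symbol applied to depth-≤(k−1) arguments, giving N_k = 3 + N_{k-1}^2 + N_{k-1}.
N_0 = 3
N_1 = 3 + 3^2 + 3 = 15
N_2 = 3 + 15^2 + 15 = 243
So |H| = 243.
For each predicate symbol, the number of ground atoms is |H| raised to its arity; summing:
  C: 243;  A: 243
Total ground atoms: 243 + 243 = 486.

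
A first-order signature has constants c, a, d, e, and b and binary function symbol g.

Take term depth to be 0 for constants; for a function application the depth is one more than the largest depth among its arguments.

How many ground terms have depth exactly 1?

25

If N_k denotes the number of depth-≤k ground terms, the 5 constants give N_0 = 5, and each function symbol of arity r contributes N_{k-1}^r new terms at level k: N_k = 5 + N_{k-1}^2.
N_0 = 5
N_1 = 5 + 5^2 = 30
Terms of depth exactly 1: N_1 − N_0 = 30 − 5 = 25.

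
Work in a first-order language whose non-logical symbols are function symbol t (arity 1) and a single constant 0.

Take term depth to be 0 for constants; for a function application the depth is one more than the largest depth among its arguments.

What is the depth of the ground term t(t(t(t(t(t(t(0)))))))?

7

depth(t(0)) = 1 + depth(0) = 1 + 0 = 1
depth(t(t(0))) = 1 + depth(t(0)) = 1 + 1 = 2
depth(t(t(t(0)))) = 1 + depth(t(t(0))) = 1 + 2 = 3
depth(t(t(t(t(0))))) = 1 + depth(t(t(t(0)))) = 1 + 3 = 4
depth(t(t(t(t(t(0)))))) = 1 + depth(t(t(t(t(0))))) = 1 + 4 = 5
depth(t(t(t(t(t(t(0))))))) = 1 + depth(t(t(t(t(t(0)))))) = 1 + 5 = 6
depth(t(t(t(t(t(t(t(0)))))))) = 1 + depth(t(t(t(t(t(t(0))))))) = 1 + 6 = 7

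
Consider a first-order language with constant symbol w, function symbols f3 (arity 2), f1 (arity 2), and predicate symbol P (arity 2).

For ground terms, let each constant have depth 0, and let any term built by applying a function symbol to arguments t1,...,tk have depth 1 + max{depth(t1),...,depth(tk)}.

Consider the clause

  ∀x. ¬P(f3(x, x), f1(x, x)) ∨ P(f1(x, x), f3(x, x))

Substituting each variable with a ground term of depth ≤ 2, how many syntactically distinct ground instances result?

19

Ground terms of depth ≤ 2:
  Let N_k = |{terms of depth ≤ k}|. Then N_0 = 1 and N_k = 1 + N_{k-1}^2 + N_{k-1}^2 for k ≥ 1 (one summand per function symbol, arity giving the exponent).
  N_0 = 1
  N_1 = 1 + 1^2 + 1^2 = 3
  N_2 = 1 + 3^2 + 3^2 = 19
So there are 19 ground terms available for substitution.
The variable x ranges independently over the available ground terms, and distinct assignments produce distinct instances.
Number of ground instances = 19.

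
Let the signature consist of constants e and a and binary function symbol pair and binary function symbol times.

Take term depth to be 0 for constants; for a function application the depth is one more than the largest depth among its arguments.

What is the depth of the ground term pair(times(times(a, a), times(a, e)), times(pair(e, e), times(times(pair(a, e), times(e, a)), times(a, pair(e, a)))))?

depth(times(a, a)) = 1 + max(0, 0) = 1
depth(times(a, e)) = 1 + max(0, 0) = 1
depth(times(times(a, a), times(a, e))) = 1 + max(1, 1) = 2
depth(pair(e, e)) = 1 + max(0, 0) = 1
depth(pair(a, e)) = 1 + max(0, 0) = 1
depth(times(e, a)) = 1 + max(0, 0) = 1
depth(times(pair(a, e), times(e, a))) = 1 + max(1, 1) = 2
depth(pair(e, a)) = 1 + max(0, 0) = 1
depth(times(a, pair(e, a))) = 1 + max(0, 1) = 2
depth(times(times(pair(a, e), times(e, a)), times(a, pair(e, a)))) = 1 + max(2, 2) = 3
depth(times(pair(e, e), times(times(pair(a, e), times(e, a)), times(a, pair(e, a))))) = 1 + max(1, 3) = 4
depth(pair(times(times(a, a), times(a, e)), times(pair(e, e), times(times(pair(a, e), times(e, a)), times(a, pair(e, a)))))) = 1 + max(2, 4) = 5

5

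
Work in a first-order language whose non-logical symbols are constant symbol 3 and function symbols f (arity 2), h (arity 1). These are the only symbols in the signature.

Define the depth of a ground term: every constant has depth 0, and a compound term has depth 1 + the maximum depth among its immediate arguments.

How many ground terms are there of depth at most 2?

13

Let N_k = |{terms of depth ≤ k}|. Then N_0 = 1 and N_k = 1 + N_{k-1}^2 + N_{k-1} for k ≥ 1 (one summand per function symbol, arity giving the exponent).
N_0 = 1
N_1 = 1 + 1^2 + 1 = 3
N_2 = 1 + 3^2 + 3 = 13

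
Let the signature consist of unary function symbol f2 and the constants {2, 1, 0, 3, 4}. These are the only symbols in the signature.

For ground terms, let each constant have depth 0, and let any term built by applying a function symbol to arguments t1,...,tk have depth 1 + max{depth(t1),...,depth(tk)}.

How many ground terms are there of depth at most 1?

10

Count level by level. With function symbols f2/1, the terms of depth ≤ k are the 5 constants together with each function applied to depth-≤(k−1) tuples, so N_k = 5 + N_{k-1}.
N_0 = 5
N_1 = 5 + 5 = 10
Explicitly: 2, 1, 0, 3, 4, f2(2), f2(1), f2(0), f2(3), f2(4).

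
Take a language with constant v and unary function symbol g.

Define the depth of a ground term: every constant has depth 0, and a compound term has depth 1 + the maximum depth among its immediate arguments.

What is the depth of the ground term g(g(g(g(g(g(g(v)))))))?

7

depth(g(v)) = 1 + depth(v) = 1 + 0 = 1
depth(g(g(v))) = 1 + depth(g(v)) = 1 + 1 = 2
depth(g(g(g(v)))) = 1 + depth(g(g(v))) = 1 + 2 = 3
depth(g(g(g(g(v))))) = 1 + depth(g(g(g(v)))) = 1 + 3 = 4
depth(g(g(g(g(g(v)))))) = 1 + depth(g(g(g(g(v))))) = 1 + 4 = 5
depth(g(g(g(g(g(g(v))))))) = 1 + depth(g(g(g(g(g(v)))))) = 1 + 5 = 6
depth(g(g(g(g(g(g(g(v)))))))) = 1 + depth(g(g(g(g(g(g(v))))))) = 1 + 6 = 7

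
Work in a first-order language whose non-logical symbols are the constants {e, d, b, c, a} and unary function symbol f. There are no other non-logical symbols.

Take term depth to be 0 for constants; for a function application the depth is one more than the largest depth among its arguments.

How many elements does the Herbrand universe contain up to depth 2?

15

Write N_k for the number of ground terms of depth ≤ k. A term of depth ≤ k is either a constant or a function symbol applied to arguments of depth ≤ k−1, so N_k = 5 + N_{k-1}.
N_0 = 5
N_1 = 5 + 5 = 10
N_2 = 5 + 10 = 15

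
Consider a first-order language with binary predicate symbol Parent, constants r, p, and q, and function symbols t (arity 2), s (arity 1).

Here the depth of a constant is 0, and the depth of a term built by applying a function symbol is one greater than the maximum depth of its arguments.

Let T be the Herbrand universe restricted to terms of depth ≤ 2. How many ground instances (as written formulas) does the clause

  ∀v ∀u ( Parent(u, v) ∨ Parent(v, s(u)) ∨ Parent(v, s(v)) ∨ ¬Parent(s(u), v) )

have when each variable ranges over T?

59049

Ground terms of depth ≤ 2:
  If N_k denotes the number of depth-≤k ground terms, the 3 constants give N_0 = 3, and each function symbol of arity r contributes N_{k-1}^r new terms at level k: N_k = 3 + N_{k-1}^2 + N_{k-1}.
  N_0 = 3
  N_1 = 3 + 3^2 + 3 = 15
  N_2 = 3 + 15^2 + 15 = 243
So there are 243 ground terms available for substitution.
The clause has 2 distinct variables (v, u), each appearing in the body. In the free term algebra distinct substitutions yield syntactically distinct ground instances.
Number of ground instances = 243^2 = 59049.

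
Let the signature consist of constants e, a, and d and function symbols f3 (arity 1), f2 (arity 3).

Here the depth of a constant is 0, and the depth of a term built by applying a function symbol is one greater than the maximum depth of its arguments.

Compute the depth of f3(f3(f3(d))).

depth(f3(d)) = 1 + depth(d) = 1 + 0 = 1
depth(f3(f3(d))) = 1 + depth(f3(d)) = 1 + 1 = 2
depth(f3(f3(f3(d)))) = 1 + depth(f3(f3(d))) = 1 + 2 = 3

3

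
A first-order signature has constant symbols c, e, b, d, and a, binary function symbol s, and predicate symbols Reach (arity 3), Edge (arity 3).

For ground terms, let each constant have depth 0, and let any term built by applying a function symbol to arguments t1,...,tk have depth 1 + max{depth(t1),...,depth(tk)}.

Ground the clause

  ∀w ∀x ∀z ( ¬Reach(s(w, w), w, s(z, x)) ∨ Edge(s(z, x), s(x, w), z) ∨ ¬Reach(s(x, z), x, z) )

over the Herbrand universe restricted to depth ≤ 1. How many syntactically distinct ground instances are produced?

27000

Ground terms of depth ≤ 1:
  Count level by level. With function symbols s/2, the terms of depth ≤ k are the 5 constants together with each function applied to depth-≤(k−1) tuples, so N_k = 5 + N_{k-1}^2.
  N_0 = 5
  N_1 = 5 + 5^2 = 30
So there are 30 ground terms available for substitution.
There are 3 variables to instantiate (w, x, z), each occurring in at least one literal, so different choices give different ground instances.
Number of ground instances = 30^3 = 27000.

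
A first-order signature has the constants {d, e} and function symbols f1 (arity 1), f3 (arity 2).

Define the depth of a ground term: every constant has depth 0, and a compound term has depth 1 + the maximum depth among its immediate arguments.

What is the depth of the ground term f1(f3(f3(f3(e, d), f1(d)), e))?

depth(f3(e, d)) = 1 + max(0, 0) = 1
depth(f1(d)) = 1 + depth(d) = 1 + 0 = 1
depth(f3(f3(e, d), f1(d))) = 1 + max(1, 1) = 2
depth(f3(f3(f3(e, d), f1(d)), e)) = 1 + max(2, 0) = 3
depth(f1(f3(f3(f3(e, d), f1(d)), e))) = 1 + depth(f3(f3(f3(e, d), f1(d)), e)) = 1 + 3 = 4

4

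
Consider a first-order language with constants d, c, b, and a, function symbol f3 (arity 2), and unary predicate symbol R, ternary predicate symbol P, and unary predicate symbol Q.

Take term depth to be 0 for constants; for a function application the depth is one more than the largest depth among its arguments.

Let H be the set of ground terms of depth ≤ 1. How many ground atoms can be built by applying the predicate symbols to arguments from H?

First count ground terms of depth ≤ 1.
Write N_k for the number of ground terms of depth ≤ k. A term of depth ≤ k is either a constant or a function symbol applied to arguments of depth ≤ k−1, so N_k = 4 + N_{k-1}^2.
N_0 = 4
N_1 = 4 + 4^2 = 20
So |H| = 20.
A ground atom is a predicate applied to a tuple of terms from H, so the count is the sum over predicates of |H|^arity:
  R: 20;  P: 20^3 = 8000;  Q: 20
Total ground atoms: 20 + 8000 + 20 = 8040.

8040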